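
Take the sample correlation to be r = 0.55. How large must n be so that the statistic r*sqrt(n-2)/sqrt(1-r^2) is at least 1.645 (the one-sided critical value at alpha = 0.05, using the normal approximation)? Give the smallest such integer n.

9

r√(n−2)/√(1−r²) ≥ 1.645  ⇔  n−2 ≥ (1.645)²·(1−r²)/r²
(1−r²)/r² = (1−0.3025)/0.3025 = 2.3058
n ≥ 2 + 2.706025·2.3058 = 2 + 6.2396 = 8.2396
⌈8.2396⌉ = 9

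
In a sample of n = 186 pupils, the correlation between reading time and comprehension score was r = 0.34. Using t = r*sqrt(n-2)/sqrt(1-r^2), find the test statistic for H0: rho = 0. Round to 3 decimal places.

4.904

t = r·√(n−2) / √(1−r²) with r = 0.34, n = 186
  = 0.34·√184 / √(1 − 0.1156)
  = 0.34·13.564660 / 0.940425
  = 4.611984 / 0.940425 = 4.904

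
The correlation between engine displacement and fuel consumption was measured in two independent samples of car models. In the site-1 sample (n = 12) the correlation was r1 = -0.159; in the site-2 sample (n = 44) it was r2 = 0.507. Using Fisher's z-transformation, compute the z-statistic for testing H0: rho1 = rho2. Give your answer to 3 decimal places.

Fisher z-transforms: z1 = atanh(-0.159) = -0.160361, z2 = atanh(0.507) = 0.558684; difference d = -0.719045
Var(d) = 1/9 + 1/41 = 0.1111111 + 0.0243902 = 0.1355013
z = d/√Var(d) = -0.719045 / √0.1355013 = -0.719045 / 0.368105 = -1.953

-1.953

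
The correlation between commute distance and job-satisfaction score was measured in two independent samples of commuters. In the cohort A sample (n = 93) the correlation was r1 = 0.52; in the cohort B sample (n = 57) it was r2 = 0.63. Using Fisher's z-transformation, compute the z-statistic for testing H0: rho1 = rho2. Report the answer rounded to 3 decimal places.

-0.959

Fisher z-transforms: z1 = atanh(0.52) = 0.576340, z2 = atanh(0.63) = 0.741416; difference d = -0.165076
Var(d) = 1/90 + 1/54 = 0.0111111 + 0.0185185 = 0.0296296
z = d/√Var(d) = -0.165076 / √0.0296296 = -0.165076 / 0.172133 = -0.959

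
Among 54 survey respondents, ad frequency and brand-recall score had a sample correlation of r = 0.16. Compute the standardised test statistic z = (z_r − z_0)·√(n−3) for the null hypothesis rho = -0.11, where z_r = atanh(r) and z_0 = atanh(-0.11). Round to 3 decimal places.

z_r = atanh(0.16) = 0.161387,  z_0 = atanh(-0.11) = -0.110447
SE = 1/√(n−3) = 1/√51 = 0.140028
z = (z_r − z_0)/SE = (0.161387 − (-0.110447)) / 0.140028 = 0.271834 / 0.140028 = 1.941

1.941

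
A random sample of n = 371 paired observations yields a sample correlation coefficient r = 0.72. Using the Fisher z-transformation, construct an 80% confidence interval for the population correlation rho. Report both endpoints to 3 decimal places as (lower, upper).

(0.686, 0.751)

Fisher z: z_r = atanh(r) = ½·ln((1+0.72)/(1−0.72)) = 0.907645
SE(z) = 1/√(n−3) = 1/√368 = 0.052129
80% ⇒ z* = 1.282; margin = 1.282·0.052129 = 0.066829
CI on z-scale: (0.840816, 0.974474)
Back-transform: tanh(0.840816) = 0.686241, tanh(0.974474) = 0.750664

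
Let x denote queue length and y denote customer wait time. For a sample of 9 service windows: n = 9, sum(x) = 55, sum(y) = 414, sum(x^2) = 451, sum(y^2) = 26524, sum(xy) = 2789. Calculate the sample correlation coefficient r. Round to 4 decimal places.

0.2794

S_xy = nΣxy − ΣxΣy = 9·2789 − 55·414 = 25101 − 22770 = 2331
S_xx = nΣx² − (Σx)² = 9·451 − 55² = 4059 − 3025 = 1034
S_yy = nΣy² − (Σy)² = 9·26524 − 414² = 238716 − 171396 = 67320
r = S_xy / √(S_xx·S_yy) = 2331 / √(1034·67320) = 2331 / √69608880 = 2331 / 8343.1936 = 0.2794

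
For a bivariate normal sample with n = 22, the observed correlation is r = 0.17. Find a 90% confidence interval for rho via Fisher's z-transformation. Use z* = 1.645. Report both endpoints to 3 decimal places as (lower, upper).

(-0.203, 0.500)

Fisher z: z_r = atanh(r) = ½·ln((1+0.17)/(1−0.17)) = 0.171667
SE(z) = 1/√(n−3) = 1/√19 = 0.229416
90% ⇒ z* = 1.645; margin = 1.645·0.229416 = 0.377389
CI on z-scale: (-0.205722, 0.549056)
Back-transform: tanh(-0.205722) = -0.202868, tanh(0.549056) = 0.499812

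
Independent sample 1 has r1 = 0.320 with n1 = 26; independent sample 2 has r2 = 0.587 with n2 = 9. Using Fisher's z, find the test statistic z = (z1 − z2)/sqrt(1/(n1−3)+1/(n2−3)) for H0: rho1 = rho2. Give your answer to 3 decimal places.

-0.745

Fisher z-transforms: z1 = atanh(0.320) = 0.331647, z2 = atanh(0.587) = 0.673077; difference d = -0.341430
Var(d) = 1/23 + 1/6 = 0.0434783 + 0.1666667 = 0.2101450
z = d/√Var(d) = -0.341430 / √0.2101450 = -0.341430 / 0.458416 = -0.745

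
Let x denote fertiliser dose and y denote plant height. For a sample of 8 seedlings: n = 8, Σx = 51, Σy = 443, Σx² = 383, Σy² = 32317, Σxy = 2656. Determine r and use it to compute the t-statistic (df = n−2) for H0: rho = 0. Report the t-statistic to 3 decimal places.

-0.634

S_xy = nΣxy − ΣxΣy = 8·2656 − 51·443 = 21248 − 22593 = -1345
S_xx = nΣx² − (Σx)² = 8·383 − 51² = 3064 − 2601 = 463
S_yy = nΣy² − (Σy)² = 8·32317 − 443² = 258536 − 196249 = 62287
r = S_xy / √(S_xx·S_yy) = -1345 / √(463·62287) = -1345 / √28838881 = -1345 / 5370.1844 = -0.2505
t = r·√(n−2)/√(1−r²) = -0.2505·√6 / √(1−0.062750) = -0.613597 / 0.968117 = -0.634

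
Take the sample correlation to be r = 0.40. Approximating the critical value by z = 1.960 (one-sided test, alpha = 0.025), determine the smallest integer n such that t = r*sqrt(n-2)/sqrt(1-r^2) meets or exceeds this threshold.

r√(n−2)/√(1−r²) ≥ 1.960  ⇔  n−2 ≥ (1.960)²·(1−r²)/r²
(1−r²)/r² = (1−0.1600)/0.1600 = 5.2500
n ≥ 2 + 3.8416·5.2500 = 2 + 20.1684 = 22.1684
⌈22.1684⌉ = 23

23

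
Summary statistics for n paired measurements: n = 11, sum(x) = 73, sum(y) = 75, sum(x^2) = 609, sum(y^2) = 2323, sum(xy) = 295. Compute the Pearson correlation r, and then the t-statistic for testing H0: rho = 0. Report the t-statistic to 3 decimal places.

-1.416

S_xy = nΣxy − ΣxΣy = 11·295 − 73·75 = 3245 − 5475 = -2230
S_xx = nΣx² − (Σx)² = 11·609 − 73² = 6699 − 5329 = 1370
S_yy = nΣy² − (Σy)² = 11·2323 − 75² = 25553 − 5625 = 19928
r = S_xy / √(S_xx·S_yy) = -2230 / √(1370·19928) = -2230 / √27301360 = -2230 / 5225.0703 = -0.4268
t = r·√(n−2)/√(1−r²) = -0.4268·√9 / √(1−0.182158) = -1.280400 / 0.904346 = -1.416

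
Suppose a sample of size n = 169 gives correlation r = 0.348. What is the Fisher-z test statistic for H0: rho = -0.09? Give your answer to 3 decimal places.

5.842

Fisher z: atanh(0.348) = 0.363166, atanh(-0.09) = -0.090244
z = (z_r − z_0)·√(n−3) = (0.363166 − (-0.090244))·√166 = 0.453410 · 12.884099 = 5.842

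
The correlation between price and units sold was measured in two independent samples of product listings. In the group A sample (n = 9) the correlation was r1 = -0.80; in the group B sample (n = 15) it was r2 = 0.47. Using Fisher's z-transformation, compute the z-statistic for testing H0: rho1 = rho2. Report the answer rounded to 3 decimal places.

-3.217

Fisher z-transforms: z1 = atanh(-0.80) = -1.098612, z2 = atanh(0.47) = 0.510070; difference d = -1.608682
Var(d) = 1/6 + 1/12 = 0.1666667 + 0.0833333 = 0.2500000
z = d/√Var(d) = -1.608682 / √0.2500000 = -1.608682 / 0.500000 = -3.217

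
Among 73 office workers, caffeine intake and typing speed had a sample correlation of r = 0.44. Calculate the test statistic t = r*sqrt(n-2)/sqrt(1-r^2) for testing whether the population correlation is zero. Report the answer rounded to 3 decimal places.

1 − r² = 1 − 0.1936 = 0.8064;  √(1−r²) = 0.897998
√(n−2) = √71 = 8.426150
t = r·√(n−2)/√(1−r²) = 0.44 · 8.426150 / 0.897998 = 4.129

4.129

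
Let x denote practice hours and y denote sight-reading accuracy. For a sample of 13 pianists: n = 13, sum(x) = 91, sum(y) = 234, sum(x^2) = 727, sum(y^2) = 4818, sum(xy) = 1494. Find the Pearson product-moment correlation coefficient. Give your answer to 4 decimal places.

-0.6166

S_xy = nΣxy − ΣxΣy = 13·1494 − 91·234 = 19422 − 21294 = -1872
S_xx = nΣx² − (Σx)² = 13·727 − 91² = 9451 − 8281 = 1170
S_yy = nΣy² − (Σy)² = 13·4818 − 234² = 62634 − 54756 = 7878
r = S_xy / √(S_xx·S_yy) = -1872 / √(1170·7878) = -1872 / √9217260 = -1872 / 3035.9941 = -0.6166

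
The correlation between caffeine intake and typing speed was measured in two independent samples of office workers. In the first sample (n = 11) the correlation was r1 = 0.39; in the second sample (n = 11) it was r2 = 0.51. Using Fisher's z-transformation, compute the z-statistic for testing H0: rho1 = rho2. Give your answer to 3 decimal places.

-0.302

Fisher z-transforms: z1 = atanh(0.39) = 0.411800, z2 = atanh(0.51) = 0.562730; difference d = -0.150930
Var(d) = 1/8 + 1/8 = 0.1250000 + 0.1250000 = 0.2500000
z = d/√Var(d) = -0.150930 / √0.2500000 = -0.150930 / 0.500000 = -0.302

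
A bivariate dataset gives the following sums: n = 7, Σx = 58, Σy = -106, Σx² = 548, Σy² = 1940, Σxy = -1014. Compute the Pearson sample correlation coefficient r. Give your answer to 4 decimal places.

S_xy = nΣxy − ΣxΣy = 7·(-1014) − 58·(-106) = -7098 − (-6148) = -950
S_xx = nΣx² − (Σx)² = 7·548 − 58² = 3836 − 3364 = 472
S_yy = nΣy² − (Σy)² = 7·1940 − (-106)² = 13580 − 11236 = 2344
r = S_xy / √(S_xx·S_yy) = -950 / √(472·2344) = -950 / √1106368 = -950 / 1051.8403 = -0.9032

-0.9032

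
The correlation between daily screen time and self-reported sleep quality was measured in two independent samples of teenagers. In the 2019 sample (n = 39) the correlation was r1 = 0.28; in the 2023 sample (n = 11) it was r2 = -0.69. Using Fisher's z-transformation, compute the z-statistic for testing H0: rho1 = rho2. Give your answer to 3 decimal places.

Fisher z-transforms: z1 = atanh(0.28) = 0.287682, z2 = atanh(-0.69) = -0.847956; difference d = 1.135638
Var(d) = 1/36 + 1/8 = 0.0277778 + 0.1250000 = 0.1527778
z = d/√Var(d) = 1.135638 / √0.1527778 = 1.135638 / 0.390868 = 2.905

2.905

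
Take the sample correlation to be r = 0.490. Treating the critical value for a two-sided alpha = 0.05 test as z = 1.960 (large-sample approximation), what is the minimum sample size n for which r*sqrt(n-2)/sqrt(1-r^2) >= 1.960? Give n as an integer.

15

Need r·√(n−2)/√(1−r²) ≥ 1.960
√(n−2) ≥ 1.960·√(1−0.240100) / 0.490 = 1.960·0.871722 / 0.490 = 3.4869
n−2 ≥ 12.1585  ⇒  n ≥ 14.1585
Smallest integer n = 15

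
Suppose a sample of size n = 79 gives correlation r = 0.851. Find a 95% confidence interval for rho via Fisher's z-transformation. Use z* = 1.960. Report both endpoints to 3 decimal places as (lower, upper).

z_r = atanh(0.851) = 1.259768;  SE = 1/√(n−3) = 1/√76 = 0.114708
z-limits: 1.259768 ± 1.960·0.114708 = 1.259768 ± 0.224828 = [1.034940, 1.484596]
ρ-limits: (tanh 1.034940, tanh 1.484596) = (0.776, 0.902)

(0.776, 0.902)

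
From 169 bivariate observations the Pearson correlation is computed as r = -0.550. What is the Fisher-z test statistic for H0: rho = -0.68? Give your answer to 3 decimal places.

2.715

z_r = atanh(-0.550) = -0.618381,  z_0 = atanh(-0.68) = -0.829114
SE = 1/√(n−3) = 1/√166 = 0.077615
z = (z_r − z_0)/SE = (-0.618381 − (-0.829114)) / 0.077615 = 0.210733 / 0.077615 = 2.715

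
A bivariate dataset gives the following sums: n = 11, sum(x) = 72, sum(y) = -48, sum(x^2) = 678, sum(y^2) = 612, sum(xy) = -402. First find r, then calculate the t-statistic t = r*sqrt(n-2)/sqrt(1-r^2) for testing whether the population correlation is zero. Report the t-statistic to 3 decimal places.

Numerator: nΣxy − (Σx)(Σy) = 11·(-402) − (72)(-48) = -966
Denominator: √[(nΣx²−(Σx)²)(nΣy²−(Σy)²)]
  nΣx²−(Σx)² = 11·678 − 5184 = 2274;  nΣy²−(Σy)² = 11·612 − 2304 = 4428
  √(2274·4428) = √10069272 = 3173.2116
r = -966 / 3173.2116 = -0.3044
t = r·√(n−2)/√(1−r²) = -0.3044·√9 / √(1−0.092659) = -0.913200 / 0.952544 = -0.959

-0.959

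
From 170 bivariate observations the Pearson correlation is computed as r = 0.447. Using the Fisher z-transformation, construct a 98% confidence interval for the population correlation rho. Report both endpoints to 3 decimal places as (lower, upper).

(0.292, 0.579)

z_r = atanh(0.447) = 0.480945;  SE = 1/√(n−3) = 1/√167 = 0.077382
z-limits: 0.480945 ± 2.326·0.077382 = 0.480945 ± 0.179991 = [0.300954, 0.660936]
ρ-limits: (tanh 0.300954, tanh 0.660936) = (0.292, 0.579)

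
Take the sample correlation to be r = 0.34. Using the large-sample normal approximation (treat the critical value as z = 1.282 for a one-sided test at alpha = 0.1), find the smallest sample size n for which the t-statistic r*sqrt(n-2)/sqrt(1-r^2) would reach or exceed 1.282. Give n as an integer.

Need r·√(n−2)/√(1−r²) ≥ 1.282
√(n−2) ≥ 1.282·√(1−0.1156) / 0.34 = 1.282·0.940425 / 0.34 = 3.5460
n−2 ≥ 12.5741  ⇒  n ≥ 14.5741
Smallest integer n = 15

15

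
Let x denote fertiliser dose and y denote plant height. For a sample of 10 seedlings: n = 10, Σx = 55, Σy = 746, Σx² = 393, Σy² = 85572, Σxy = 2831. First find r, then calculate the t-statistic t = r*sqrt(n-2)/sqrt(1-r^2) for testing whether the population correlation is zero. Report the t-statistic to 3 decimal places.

S_xy = nΣxy − ΣxΣy = 10·2831 − 55·746 = 28310 − 41030 = -12720
S_xx = nΣx² − (Σx)² = 10·393 − 55² = 3930 − 3025 = 905
S_yy = nΣy² − (Σy)² = 10·85572 − 746² = 855720 − 556516 = 299204
r = S_xy / √(S_xx·S_yy) = -12720 / √(905·299204) = -12720 / √270779620 = -12720 / 16455.3827 = -0.7730
t = r·√(n−2)/√(1−r²) = -0.7730·√8 / √(1−0.597529) = -2.186374 / 0.634406 = -3.446

-3.446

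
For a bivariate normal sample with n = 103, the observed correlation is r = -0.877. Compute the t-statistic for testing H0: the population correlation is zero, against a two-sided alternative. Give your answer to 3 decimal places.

t = r·√(n−2) / √(1−r²) with r = -0.877, n = 103
  = -0.877·√101 / √(1 − 0.769129)
  = -0.877·10.049876 / 0.480490
  = -8.813741 / 0.480490 = -18.343

-18.343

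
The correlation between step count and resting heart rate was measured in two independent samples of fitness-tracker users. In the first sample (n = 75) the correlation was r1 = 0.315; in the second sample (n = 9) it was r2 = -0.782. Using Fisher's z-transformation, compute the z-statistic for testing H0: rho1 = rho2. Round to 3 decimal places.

Fisher z-transforms: z1 = atanh(0.315) = 0.326087, z2 = atanh(-0.782) = -1.050498; difference d = 1.376585
Var(d) = 1/72 + 1/6 = 0.0138889 + 0.1666667 = 0.1805556
z = d/√Var(d) = 1.376585 / √0.1805556 = 1.376585 / 0.424918 = 3.240

3.240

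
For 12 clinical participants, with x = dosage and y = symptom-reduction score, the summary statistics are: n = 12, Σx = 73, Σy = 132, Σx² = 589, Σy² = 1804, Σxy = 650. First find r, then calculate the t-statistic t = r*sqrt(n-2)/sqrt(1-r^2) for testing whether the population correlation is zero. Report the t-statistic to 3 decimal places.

Numerator: nΣxy − (Σx)(Σy) = 12·650 − (73)(132) = -1836
Denominator: √[(nΣx²−(Σx)²)(nΣy²−(Σy)²)]
  nΣx²−(Σx)² = 12·589 − 5329 = 1739;  nΣy²−(Σy)² = 12·1804 − 17424 = 4224
  √(1739·4224) = √7345536 = 2710.2649
r = -1836 / 2710.2649 = -0.6774
t = r·√(n−2)/√(1−r²) = -0.6774·√10 / √(1−0.458871) = -2.142127 / 0.735615 = -2.912

-2.912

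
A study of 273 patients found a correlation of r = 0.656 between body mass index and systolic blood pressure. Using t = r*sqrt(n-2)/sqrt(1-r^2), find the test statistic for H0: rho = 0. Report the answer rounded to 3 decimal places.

t = r·√(n−2) / √(1−r²) with r = 0.656, n = 273
  = 0.656·√271 / √(1 − 0.430336)
  = 0.656·16.462078 / 0.754761
  = 10.799123 / 0.754761 = 14.308

14.308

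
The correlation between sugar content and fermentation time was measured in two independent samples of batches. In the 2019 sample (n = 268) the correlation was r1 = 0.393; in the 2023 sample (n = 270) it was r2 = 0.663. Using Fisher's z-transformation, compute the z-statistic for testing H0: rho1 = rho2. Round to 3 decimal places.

-4.415

z1 = atanh(0.393) = 0.415343,  z2 = atanh(0.663) = 0.798148
SE = √(1/(n1−3) + 1/(n2−3)) = √(1/265 + 1/267) = √(0.0037736 + 0.0037453) = √0.0075189 = 0.086712
z = (z1 − z2)/SE = (0.415343 − 0.798148) / 0.086712 = -0.382805 / 0.086712 = -4.415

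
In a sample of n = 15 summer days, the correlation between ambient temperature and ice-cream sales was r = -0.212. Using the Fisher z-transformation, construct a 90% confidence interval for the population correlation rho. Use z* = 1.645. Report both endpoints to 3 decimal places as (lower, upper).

Fisher z: z_r = atanh(r) = ½·ln((1+(-0.212))/(1−(-0.212))) = -0.215265
SE(z) = 1/√(n−3) = 1/√12 = 0.288675
90% ⇒ z* = 1.645; margin = 1.645·0.288675 = 0.474870
CI on z-scale: (-0.690135, 0.259605)
Back-transform: tanh(-0.690135) = -0.598069, tanh(0.259605) = 0.253926

(-0.598, 0.254)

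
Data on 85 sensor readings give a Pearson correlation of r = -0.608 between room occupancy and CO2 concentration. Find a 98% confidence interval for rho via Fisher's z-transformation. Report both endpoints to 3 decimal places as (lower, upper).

(-0.745, -0.421)

z_r = atanh(-0.608) = -0.705742;  SE = 1/√(n−3) = 1/√82 = 0.110432
z-limits: -0.705742 ± 2.326·0.110432 = -0.705742 ± 0.256865 = [-0.962607, -0.448877]
ρ-limits: (tanh -0.962607, tanh -0.448877) = (-0.745, -0.421)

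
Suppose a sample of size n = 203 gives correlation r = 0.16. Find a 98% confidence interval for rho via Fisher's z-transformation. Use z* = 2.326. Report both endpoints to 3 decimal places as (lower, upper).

(-0.003, 0.315)

Fisher z: z_r = atanh(r) = ½·ln((1+0.16)/(1−0.16)) = 0.161387
SE(z) = 1/√(n−3) = 1/√200 = 0.070711
98% ⇒ z* = 2.326; margin = 2.326·0.070711 = 0.164474
CI on z-scale: (-0.003087, 0.325861)
Back-transform: tanh(-0.003087) = -0.003087, tanh(0.325861) = 0.314797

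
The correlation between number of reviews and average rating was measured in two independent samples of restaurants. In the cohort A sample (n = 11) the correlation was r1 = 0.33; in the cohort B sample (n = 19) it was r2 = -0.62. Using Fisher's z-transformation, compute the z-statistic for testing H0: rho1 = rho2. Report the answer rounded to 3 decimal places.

2.466

z1 = atanh(0.33) = 0.342828,  z2 = atanh(-0.62) = -0.725005
SE = √(1/(n1−3) + 1/(n2−3)) = √(1/8 + 1/16) = √(0.1250000 + 0.0625000) = √0.1875000 = 0.433013
z = (z1 − z2)/SE = (0.342828 − (-0.725005)) / 0.433013 = 1.067833 / 0.433013 = 2.466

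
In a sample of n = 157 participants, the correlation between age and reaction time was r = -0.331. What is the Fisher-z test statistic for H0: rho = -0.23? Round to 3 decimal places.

z_r = atanh(-0.331) = -0.343951,  z_0 = atanh(-0.23) = -0.234189
SE = 1/√(n−3) = 1/√154 = 0.080582
z = (z_r − z_0)/SE = (-0.343951 − (-0.234189)) / 0.080582 = -0.109762 / 0.080582 = -1.362

-1.362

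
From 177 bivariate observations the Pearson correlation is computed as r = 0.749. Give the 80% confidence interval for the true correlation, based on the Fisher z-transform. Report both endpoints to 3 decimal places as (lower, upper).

z_r = atanh(0.749) = 0.970673;  SE = 1/√(n−3) = 1/√174 = 0.075810
z-limits: 0.970673 ± 1.282·0.075810 = 0.970673 ± 0.097188 = [0.873485, 1.067861]
ρ-limits: (tanh 0.873485, tanh 1.067861) = (0.703, 0.789)

(0.703, 0.789)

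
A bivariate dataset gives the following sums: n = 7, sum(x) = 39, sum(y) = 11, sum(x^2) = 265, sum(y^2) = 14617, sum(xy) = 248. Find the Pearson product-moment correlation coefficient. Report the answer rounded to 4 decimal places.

0.2237

Numerator: nΣxy − (Σx)(Σy) = 7·248 − (39)(11) = 1307
Denominator: √[(nΣx²−(Σx)²)(nΣy²−(Σy)²)]
  nΣx²−(Σx)² = 7·265 − 1521 = 334;  nΣy²−(Σy)² = 7·14617 − 121 = 102198
  √(334·102198) = √34134132 = 5842.4423
r = 1307 / 5842.4423 = 0.2237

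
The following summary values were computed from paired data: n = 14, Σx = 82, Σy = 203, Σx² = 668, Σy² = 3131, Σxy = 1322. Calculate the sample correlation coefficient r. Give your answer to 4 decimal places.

0.7089

Numerator: nΣxy − (Σx)(Σy) = 14·1322 − (82)(203) = 1862
Denominator: √[(nΣx²−(Σx)²)(nΣy²−(Σy)²)]
  nΣx²−(Σx)² = 14·668 − 6724 = 2628;  nΣy²−(Σy)² = 14·3131 − 41209 = 2625
  √(2628·2625) = √6898500 = 2626.4996
r = 1862 / 2626.4996 = 0.7089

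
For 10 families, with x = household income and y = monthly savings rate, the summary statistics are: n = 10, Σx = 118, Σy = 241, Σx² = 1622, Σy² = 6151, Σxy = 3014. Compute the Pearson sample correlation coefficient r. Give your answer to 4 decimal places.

0.6066

Numerator: nΣxy − (Σx)(Σy) = 10·3014 − (118)(241) = 1702
Denominator: √[(nΣx²−(Σx)²)(nΣy²−(Σy)²)]
  nΣx²−(Σx)² = 10·1622 − 13924 = 2296;  nΣy²−(Σy)² = 10·6151 − 58081 = 3429
  √(2296·3429) = √7872984 = 2805.8838
r = 1702 / 2805.8838 = 0.6066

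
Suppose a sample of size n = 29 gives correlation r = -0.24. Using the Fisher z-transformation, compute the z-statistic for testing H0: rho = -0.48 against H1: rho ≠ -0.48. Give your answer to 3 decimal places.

z_r = atanh(-0.24) = -0.244774,  z_0 = atanh(-0.48) = -0.522984
SE = 1/√(n−3) = 1/√26 = 0.196116
z = (z_r − z_0)/SE = (-0.244774 − (-0.522984)) / 0.196116 = 0.278210 / 0.196116 = 1.419

1.419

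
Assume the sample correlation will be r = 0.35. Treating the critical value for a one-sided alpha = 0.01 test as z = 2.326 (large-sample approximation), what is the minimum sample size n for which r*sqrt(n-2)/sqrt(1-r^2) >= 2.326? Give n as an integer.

41

Need r·√(n−2)/√(1−r²) ≥ 2.326
√(n−2) ≥ 2.326·√(1−0.1225) / 0.35 = 2.326·0.936750 / 0.35 = 6.2254
n−2 ≥ 38.7556  ⇒  n ≥ 40.7556
Smallest integer n = 41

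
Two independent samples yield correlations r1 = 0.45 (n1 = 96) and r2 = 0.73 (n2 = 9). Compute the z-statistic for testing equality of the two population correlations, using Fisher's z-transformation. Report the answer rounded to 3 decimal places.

-1.054

Fisher z-transforms: z1 = atanh(0.45) = 0.484700, z2 = atanh(0.73) = 0.928727; difference d = -0.444027
Var(d) = 1/93 + 1/6 = 0.0107527 + 0.1666667 = 0.1774194
z = d/√Var(d) = -0.444027 / √0.1774194 = -0.444027 / 0.421212 = -1.054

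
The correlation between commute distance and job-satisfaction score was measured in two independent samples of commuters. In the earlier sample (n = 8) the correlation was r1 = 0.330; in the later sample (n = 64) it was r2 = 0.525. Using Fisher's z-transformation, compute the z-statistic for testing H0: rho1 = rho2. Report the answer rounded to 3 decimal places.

-0.517

z1 = atanh(0.330) = 0.342828,  z2 = atanh(0.525) = 0.583217
SE = √(1/(n1−3) + 1/(n2−3)) = √(1/5 + 1/61) = √(0.2000000 + 0.0163934) = √0.2163934 = 0.465181
z = (z1 − z2)/SE = (0.342828 − 0.583217) / 0.465181 = -0.240389 / 0.465181 = -0.517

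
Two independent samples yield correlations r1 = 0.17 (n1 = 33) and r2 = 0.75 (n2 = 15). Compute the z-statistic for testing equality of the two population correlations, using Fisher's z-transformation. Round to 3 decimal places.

-2.346

Fisher z-transforms: z1 = atanh(0.17) = 0.171667, z2 = atanh(0.75) = 0.972955; difference d = -0.801288
Var(d) = 1/30 + 1/12 = 0.0333333 + 0.0833333 = 0.1166666
z = d/√Var(d) = -0.801288 / √0.1166666 = -0.801288 / 0.341565 = -2.346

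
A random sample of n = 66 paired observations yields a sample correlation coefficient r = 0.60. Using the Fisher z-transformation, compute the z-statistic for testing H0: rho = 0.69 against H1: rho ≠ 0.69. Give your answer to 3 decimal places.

-1.229

Fisher z: atanh(0.60) = 0.693147, atanh(0.69) = 0.847956
z = (z_r − z_0)·√(n−3) = (0.693147 − 0.847956)·√63 = -0.154809 · 7.937254 = -1.229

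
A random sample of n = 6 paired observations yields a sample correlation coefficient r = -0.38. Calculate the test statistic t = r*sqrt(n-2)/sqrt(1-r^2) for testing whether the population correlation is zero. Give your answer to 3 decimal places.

-0.822

1 − r² = 1 − 0.1444 = 0.8556;  √(1−r²) = 0.924986
√(n−2) = √4 = 2.000000
t = r·√(n−2)/√(1−r²) = -0.38 · 2.000000 / 0.924986 = -0.822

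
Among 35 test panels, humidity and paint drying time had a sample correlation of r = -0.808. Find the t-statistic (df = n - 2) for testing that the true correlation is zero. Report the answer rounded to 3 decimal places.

t = r·√(n−2) / √(1−r²) with r = -0.808, n = 35
  = -0.808·√33 / √(1 − 0.652864)
  = -0.808·5.744563 / 0.589182
  = -4.641607 / 0.589182 = -7.878

-7.878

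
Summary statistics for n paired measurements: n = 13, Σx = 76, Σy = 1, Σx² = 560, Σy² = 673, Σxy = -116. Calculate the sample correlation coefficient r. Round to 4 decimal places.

-0.4367

S_xy = nΣxy − ΣxΣy = 13·(-116) − 76·1 = -1508 − 76 = -1584
S_xx = nΣx² − (Σx)² = 13·560 − 76² = 7280 − 5776 = 1504
S_yy = nΣy² − (Σy)² = 13·673 − 1² = 8749 − 1 = 8748
r = S_xy / √(S_xx·S_yy) = -1584 / √(1504·8748) = -1584 / √13156992 = -1584 / 3627.2568 = -0.4367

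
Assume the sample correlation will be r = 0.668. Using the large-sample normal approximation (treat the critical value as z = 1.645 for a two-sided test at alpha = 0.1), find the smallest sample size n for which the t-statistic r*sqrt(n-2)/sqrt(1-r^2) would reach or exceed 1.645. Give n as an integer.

r√(n−2)/√(1−r²) ≥ 1.645  ⇔  n−2 ≥ (1.645)²·(1−r²)/r²
(1−r²)/r² = (1−0.446224)/0.446224 = 1.2410
n ≥ 2 + 2.706025·1.2410 = 2 + 3.3582 = 5.3582
⌈5.3582⌉ = 6

6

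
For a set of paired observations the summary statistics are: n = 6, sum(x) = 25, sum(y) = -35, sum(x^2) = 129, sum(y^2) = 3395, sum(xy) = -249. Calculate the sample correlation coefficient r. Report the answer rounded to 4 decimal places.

S_xy = nΣxy − ΣxΣy = 6·(-249) − 25·(-35) = -1494 − (-875) = -619
S_xx = nΣx² − (Σx)² = 6·129 − 25² = 774 − 625 = 149
S_yy = nΣy² − (Σy)² = 6·3395 − (-35)² = 20370 − 1225 = 19145
r = S_xy / √(S_xx·S_yy) = -619 / √(149·19145) = -619 / √2852605 = -619 / 1688.9657 = -0.3665

-0.3665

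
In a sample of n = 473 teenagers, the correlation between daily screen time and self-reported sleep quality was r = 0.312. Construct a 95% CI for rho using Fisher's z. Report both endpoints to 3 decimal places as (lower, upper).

(0.228, 0.391)

Fisher z: z_r = atanh(r) = ½·ln((1+0.312)/(1−0.312)) = 0.322760
SE(z) = 1/√(n−3) = 1/√470 = 0.046127
95% ⇒ z* = 1.960; margin = 1.960·0.046127 = 0.090409
CI on z-scale: (0.232351, 0.413169)
Back-transform: tanh(0.232351) = 0.228258, tanh(0.413169) = 0.391160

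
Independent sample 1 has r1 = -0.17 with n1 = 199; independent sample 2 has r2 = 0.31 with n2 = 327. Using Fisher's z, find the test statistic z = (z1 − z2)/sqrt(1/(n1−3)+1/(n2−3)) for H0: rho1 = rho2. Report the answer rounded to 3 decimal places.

-5.439

z1 = atanh(-0.17) = -0.171667,  z2 = atanh(0.31) = 0.320545
SE = √(1/(n1−3) + 1/(n2−3)) = √(1/196 + 1/324) = √(0.0051020 + 0.0030864) = √0.0081884 = 0.090490
z = (z1 − z2)/SE = (-0.171667 − 0.320545) / 0.090490 = -0.492212 / 0.090490 = -5.439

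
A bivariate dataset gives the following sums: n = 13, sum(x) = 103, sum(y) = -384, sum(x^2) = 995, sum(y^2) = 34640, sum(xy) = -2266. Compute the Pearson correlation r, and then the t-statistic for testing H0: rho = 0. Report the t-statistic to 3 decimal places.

Numerator: nΣxy − (Σx)(Σy) = 13·(-2266) − (103)(-384) = 10094
Denominator: √[(nΣx²−(Σx)²)(nΣy²−(Σy)²)]
  nΣx²−(Σx)² = 13·995 − 10609 = 2326;  nΣy²−(Σy)² = 13·34640 − 147456 = 302864
  √(2326·302864) = √704461664 = 26541.6967
r = 10094 / 26541.6967 = 0.3803
t = r·√(n−2)/√(1−r²) = 0.3803·√11 / √(1−0.144628) = 1.261312 / 0.924863 = 1.364

1.364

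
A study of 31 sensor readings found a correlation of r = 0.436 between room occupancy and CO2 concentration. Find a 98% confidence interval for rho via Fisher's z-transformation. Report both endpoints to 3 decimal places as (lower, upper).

(0.028, 0.720)

z_r = atanh(0.436) = 0.467281;  SE = 1/√(n−3) = 1/√28 = 0.188982
z-limits: 0.467281 ± 2.326·0.188982 = 0.467281 ± 0.439572 = [0.027709, 0.906853]
ρ-limits: (tanh 0.027709, tanh 0.906853) = (0.028, 0.720)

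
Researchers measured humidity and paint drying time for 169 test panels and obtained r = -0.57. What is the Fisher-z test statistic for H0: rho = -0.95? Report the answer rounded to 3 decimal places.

z_r = atanh(-0.57) = -0.647523,  z_0 = atanh(-0.95) = -1.831781
SE = 1/√(n−3) = 1/√166 = 0.077615
z = (z_r − z_0)/SE = (-0.647523 − (-1.831781)) / 0.077615 = 1.184258 / 0.077615 = 15.258

15.258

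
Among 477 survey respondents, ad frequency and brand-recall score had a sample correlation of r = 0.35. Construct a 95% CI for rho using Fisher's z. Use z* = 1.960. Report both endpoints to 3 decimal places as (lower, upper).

z_r = atanh(0.35) = 0.365444;  SE = 1/√(n−3) = 1/√474 = 0.045932
z-limits: 0.365444 ± 1.960·0.045932 = 0.365444 ± 0.090027 = [0.275417, 0.455471]
ρ-limits: (tanh 0.275417, tanh 0.455471) = (0.269, 0.426)

(0.269, 0.426)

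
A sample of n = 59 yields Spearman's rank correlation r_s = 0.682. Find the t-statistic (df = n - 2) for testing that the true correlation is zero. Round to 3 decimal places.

t = r_s·√(n−2) / √(1−r_s²) with r_s = 0.682, n = 59
  = 0.682·√57 / √(1 − 0.465124)
  = 0.682·7.549834 / 0.731352
  = 5.148987 / 0.731352 = 7.040

7.040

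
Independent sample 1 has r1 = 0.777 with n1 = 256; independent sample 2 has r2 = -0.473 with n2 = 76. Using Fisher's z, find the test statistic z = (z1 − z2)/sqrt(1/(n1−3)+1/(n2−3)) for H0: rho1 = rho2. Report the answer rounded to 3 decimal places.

Fisher z-transforms: z1 = atanh(0.777) = 1.037755, z2 = atanh(-0.473) = -0.513928; difference d = 1.551683
Var(d) = 1/253 + 1/73 = 0.0039526 + 0.0136986 = 0.0176512
z = d/√Var(d) = 1.551683 / √0.0176512 = 1.551683 / 0.132858 = 11.679

11.679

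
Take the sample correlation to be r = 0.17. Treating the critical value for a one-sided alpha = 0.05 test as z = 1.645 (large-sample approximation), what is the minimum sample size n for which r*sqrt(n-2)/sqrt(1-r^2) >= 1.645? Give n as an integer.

Need r·√(n−2)/√(1−r²) ≥ 1.645
√(n−2) ≥ 1.645·√(1−0.0289) / 0.17 = 1.645·0.985444 / 0.17 = 9.5356
n−2 ≥ 90.9277  ⇒  n ≥ 92.9277
Smallest integer n = 93

93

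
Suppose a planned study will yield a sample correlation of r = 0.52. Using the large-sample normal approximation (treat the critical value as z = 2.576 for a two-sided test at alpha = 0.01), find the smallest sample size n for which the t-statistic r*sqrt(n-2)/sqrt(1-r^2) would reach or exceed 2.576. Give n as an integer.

20

Need r·√(n−2)/√(1−r²) ≥ 2.576
√(n−2) ≥ 2.576·√(1−0.2704) / 0.52 = 2.576·0.854166 / 0.52 = 4.2314
n−2 ≥ 17.9047  ⇒  n ≥ 19.9047
Smallest integer n = 20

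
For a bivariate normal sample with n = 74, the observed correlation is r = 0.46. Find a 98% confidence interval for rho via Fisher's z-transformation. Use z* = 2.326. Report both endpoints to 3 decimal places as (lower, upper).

z_r = atanh(0.46) = 0.497311;  SE = 1/√(n−3) = 1/√71 = 0.118678
z-limits: 0.497311 ± 2.326·0.118678 = 0.497311 ± 0.276045 = [0.221266, 0.773356]
ρ-limits: (tanh 0.221266, tanh 0.773356) = (0.218, 0.649)

(0.218, 0.649)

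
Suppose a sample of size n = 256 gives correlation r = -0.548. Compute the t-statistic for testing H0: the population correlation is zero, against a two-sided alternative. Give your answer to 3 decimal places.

t = r·√(n−2) / √(1−r²) with r = -0.548, n = 256
  = -0.548·√254 / √(1 − 0.300304)
  = -0.548·15.937377 / 0.836478
  = -8.733683 / 0.836478 = -10.441

-10.441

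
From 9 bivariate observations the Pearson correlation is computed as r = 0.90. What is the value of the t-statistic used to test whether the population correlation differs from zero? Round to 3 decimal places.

5.463

t = r·√(n−2) / √(1−r²) with r = 0.90, n = 9
  = 0.90·√7 / √(1 − 0.8100)
  = 0.90·2.645751 / 0.435890
  = 2.381176 / 0.435890 = 5.463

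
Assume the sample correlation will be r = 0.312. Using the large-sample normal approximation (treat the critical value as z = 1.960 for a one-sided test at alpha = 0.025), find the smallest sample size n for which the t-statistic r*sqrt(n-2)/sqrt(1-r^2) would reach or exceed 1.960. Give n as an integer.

Need r·√(n−2)/√(1−r²) ≥ 1.960
√(n−2) ≥ 1.960·√(1−0.097344) / 0.312 = 1.960·0.950082 / 0.312 = 5.9685
n−2 ≥ 35.6230  ⇒  n ≥ 37.6230
Smallest integer n = 38

38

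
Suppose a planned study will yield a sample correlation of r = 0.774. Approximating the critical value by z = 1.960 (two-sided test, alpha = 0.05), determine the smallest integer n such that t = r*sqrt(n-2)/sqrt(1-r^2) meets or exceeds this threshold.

r√(n−2)/√(1−r²) ≥ 1.960  ⇔  n−2 ≥ (1.960)²·(1−r²)/r²
(1−r²)/r² = (1−0.599076)/0.599076 = 0.6692
n ≥ 2 + 3.8416·0.6692 = 2 + 2.5708 = 4.5708
⌈4.5708⌉ = 5

5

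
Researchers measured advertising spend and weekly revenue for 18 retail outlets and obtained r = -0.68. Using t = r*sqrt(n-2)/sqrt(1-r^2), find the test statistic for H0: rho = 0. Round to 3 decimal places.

t = r·√(n−2) / √(1−r²) with r = -0.68, n = 18
  = -0.68·√16 / √(1 − 0.4624)
  = -0.68·4.000000 / 0.733212
  = -2.720000 / 0.733212 = -3.710

-3.710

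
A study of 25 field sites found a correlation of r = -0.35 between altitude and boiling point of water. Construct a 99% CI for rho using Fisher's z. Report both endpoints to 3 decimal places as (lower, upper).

Fisher z: z_r = atanh(r) = ½·ln((1+(-0.35))/(1−(-0.35))) = -0.365444
SE(z) = 1/√(n−3) = 1/√22 = 0.213201
99% ⇒ z* = 2.576; margin = 2.576·0.213201 = 0.549206
CI on z-scale: (-0.914650, 0.183762)
Back-transform: tanh(-0.914650) = -0.723357, tanh(0.183762) = 0.181721

(-0.723, 0.182)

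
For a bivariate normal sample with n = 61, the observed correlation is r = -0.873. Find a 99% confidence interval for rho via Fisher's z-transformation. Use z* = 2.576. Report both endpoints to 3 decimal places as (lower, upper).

(-0.933, -0.765)

z_r = atanh(-0.873) = -1.345555;  SE = 1/√(n−3) = 1/√58 = 0.131306
z-limits: -1.345555 ± 2.576·0.131306 = -1.345555 ± 0.338244 = [-1.683799, -1.007311]
ρ-limits: (tanh -1.683799, tanh -1.007311) = (-0.933, -0.765)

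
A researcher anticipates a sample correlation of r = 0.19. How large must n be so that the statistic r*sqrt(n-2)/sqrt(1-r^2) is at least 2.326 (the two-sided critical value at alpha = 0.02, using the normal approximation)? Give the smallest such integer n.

Need r·√(n−2)/√(1−r²) ≥ 2.326
√(n−2) ≥ 2.326·√(1−0.0361) / 0.19 = 2.326·0.981784 / 0.19 = 12.0191
n−2 ≥ 144.4588  ⇒  n ≥ 146.4588
Smallest integer n = 147

147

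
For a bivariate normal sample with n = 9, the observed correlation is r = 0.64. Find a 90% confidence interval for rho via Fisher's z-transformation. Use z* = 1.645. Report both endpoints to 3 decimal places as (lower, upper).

Fisher z: z_r = atanh(r) = ½·ln((1+0.64)/(1−0.64)) = 0.758174
SE(z) = 1/√(n−3) = 1/√6 = 0.408248
90% ⇒ z* = 1.645; margin = 1.645·0.408248 = 0.671568
CI on z-scale: (0.086606, 1.429742)
Back-transform: tanh(0.086606) = 0.086390, tanh(1.429742) = 0.891614

(0.086, 0.892)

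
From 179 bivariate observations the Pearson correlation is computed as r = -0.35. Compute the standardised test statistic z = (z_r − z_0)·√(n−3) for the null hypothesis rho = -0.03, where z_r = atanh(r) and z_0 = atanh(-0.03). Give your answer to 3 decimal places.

-4.450

Fisher z: atanh(-0.35) = -0.365444, atanh(-0.03) = -0.030009
z = (z_r − z_0)·√(n−3) = (-0.365444 − (-0.030009))·√176 = -0.335435 · 13.266499 = -4.450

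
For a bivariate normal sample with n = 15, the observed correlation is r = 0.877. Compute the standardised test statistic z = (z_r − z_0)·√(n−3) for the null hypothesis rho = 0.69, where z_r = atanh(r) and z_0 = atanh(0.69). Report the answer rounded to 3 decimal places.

1.783

Fisher z: atanh(0.877) = 1.362623, atanh(0.69) = 0.847956
z = (z_r − z_0)·√(n−3) = (1.362623 − 0.847956)·√12 = 0.514667 · 3.464102 = 1.783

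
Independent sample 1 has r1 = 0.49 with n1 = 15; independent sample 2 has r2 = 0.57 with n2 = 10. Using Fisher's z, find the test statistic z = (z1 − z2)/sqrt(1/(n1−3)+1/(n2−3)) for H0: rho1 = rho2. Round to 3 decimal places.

-0.234

z1 = atanh(0.49) = 0.536060,  z2 = atanh(0.57) = 0.647523
SE = √(1/(n1−3) + 1/(n2−3)) = √(1/12 + 1/7) = √(0.0833333 + 0.1428571) = √0.2261904 = 0.475595
z = (z1 − z2)/SE = (0.536060 − 0.647523) / 0.475595 = -0.111463 / 0.475595 = -0.234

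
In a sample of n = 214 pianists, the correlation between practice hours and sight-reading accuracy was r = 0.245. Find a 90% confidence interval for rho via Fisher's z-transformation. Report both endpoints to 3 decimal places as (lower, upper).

(0.136, 0.348)

Fisher z: z_r = atanh(r) = ½·ln((1+0.245)/(1−0.245)) = 0.250087
SE(z) = 1/√(n−3) = 1/√211 = 0.068843
90% ⇒ z* = 1.645; margin = 1.645·0.068843 = 0.113247
CI on z-scale: (0.136840, 0.363334)
Back-transform: tanh(0.136840) = 0.135992, tanh(0.363334) = 0.348147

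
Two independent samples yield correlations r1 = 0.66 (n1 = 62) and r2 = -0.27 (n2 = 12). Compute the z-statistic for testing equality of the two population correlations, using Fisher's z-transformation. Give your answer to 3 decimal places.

2.989

z1 = atanh(0.66) = 0.792814,  z2 = atanh(-0.27) = -0.276864
SE = √(1/(n1−3) + 1/(n2−3)) = √(1/59 + 1/9) = √(0.0169492 + 0.1111111) = √0.1280603 = 0.357855
z = (z1 − z2)/SE = (0.792814 − (-0.276864)) / 0.357855 = 1.069678 / 0.357855 = 2.989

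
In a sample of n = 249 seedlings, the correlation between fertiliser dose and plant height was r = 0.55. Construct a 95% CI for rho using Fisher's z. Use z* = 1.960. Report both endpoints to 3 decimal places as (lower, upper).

(0.457, 0.631)

z_r = atanh(0.55) = 0.618381;  SE = 1/√(n−3) = 1/√246 = 0.063758
z-limits: 0.618381 ± 1.960·0.063758 = 0.618381 ± 0.124966 = [0.493415, 0.743347]
ρ-limits: (tanh 0.493415, tanh 0.743347) = (0.457, 0.631)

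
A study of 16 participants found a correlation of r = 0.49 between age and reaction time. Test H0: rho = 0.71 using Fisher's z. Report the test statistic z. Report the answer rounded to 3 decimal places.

z_r = atanh(0.49) = 0.536060,  z_0 = atanh(0.71) = 0.887184
SE = 1/√(n−3) = 1/√13 = 0.277350
z = (z_r − z_0)/SE = (0.536060 − 0.887184) / 0.277350 = -0.351124 / 0.277350 = -1.266

-1.266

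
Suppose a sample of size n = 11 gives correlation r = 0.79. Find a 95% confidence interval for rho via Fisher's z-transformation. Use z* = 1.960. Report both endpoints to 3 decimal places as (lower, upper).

z_r = atanh(0.79) = 1.071432;  SE = 1/√(n−3) = 1/√8 = 0.353553
z-limits: 1.071432 ± 1.960·0.353553 = 1.071432 ± 0.692964 = [0.378468, 1.764396]
ρ-limits: (tanh 0.378468, tanh 1.764396) = (0.361, 0.943)

(0.361, 0.943)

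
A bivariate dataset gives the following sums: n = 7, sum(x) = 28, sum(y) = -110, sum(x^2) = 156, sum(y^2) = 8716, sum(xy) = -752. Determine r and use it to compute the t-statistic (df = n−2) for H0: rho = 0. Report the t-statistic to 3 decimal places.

S_xy = nΣxy − ΣxΣy = 7·(-752) − 28·(-110) = -5264 − (-3080) = -2184
S_xx = nΣx² − (Σx)² = 7·156 − 28² = 1092 − 784 = 308
S_yy = nΣy² − (Σy)² = 7·8716 − (-110)² = 61012 − 12100 = 48912
r = S_xy / √(S_xx·S_yy) = -2184 / √(308·48912) = -2184 / √15064896 = -2184 / 3881.3523 = -0.5627
t = r·√(n−2)/√(1−r²) = -0.5627·√5 / √(1−0.316631) = -1.258235 / 0.826661 = -1.522

-1.522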